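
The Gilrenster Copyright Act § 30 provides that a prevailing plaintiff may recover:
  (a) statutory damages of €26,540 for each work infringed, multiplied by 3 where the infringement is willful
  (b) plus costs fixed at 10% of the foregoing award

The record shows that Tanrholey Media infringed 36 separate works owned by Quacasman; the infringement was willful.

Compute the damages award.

Statutory damages: 36 × €26,540 = €955,440
Trebled: 3 × €955,440 = €2,866,320
Costs: 10% of €2,866,320 = €286,632
Award plus costs: €2,866,320 + €286,632 = €3,152,952

€3,152,952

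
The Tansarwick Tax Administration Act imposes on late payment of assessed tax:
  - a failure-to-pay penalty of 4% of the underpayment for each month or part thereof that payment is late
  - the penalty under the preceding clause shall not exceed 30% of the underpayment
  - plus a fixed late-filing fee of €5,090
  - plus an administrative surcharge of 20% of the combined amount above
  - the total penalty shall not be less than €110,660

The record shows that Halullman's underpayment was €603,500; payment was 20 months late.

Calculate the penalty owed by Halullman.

€223,368

Accrued rate: 4% × 20 = 80%, capped at 30% → 30%
Failure-to-pay penalty: 30% of €603,500 = €181,050
Penalty before surcharge: €181,050 + €5,090 = €186,140
Administrative surcharge: 20% of €186,140 = €37,228
Total penalty: €186,140 + €37,228 = €223,368
Minimum €110,660: €223,368 meets the minimum, no increase.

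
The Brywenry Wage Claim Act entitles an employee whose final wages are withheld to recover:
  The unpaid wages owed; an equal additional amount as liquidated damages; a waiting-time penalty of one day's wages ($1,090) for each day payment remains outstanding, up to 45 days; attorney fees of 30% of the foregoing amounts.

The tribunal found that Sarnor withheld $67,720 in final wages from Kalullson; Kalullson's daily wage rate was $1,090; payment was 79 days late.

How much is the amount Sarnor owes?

Liquidated damages (equal amount): $67,720
Penalty days: min(79, 45) = 45
Waiting-time penalty: 45 × $1,090 = $49,050
Subtotal: $67,720 + $67,720 + $49,050 = $184,490
Attorney fees: 30% of $184,490 = $55,347
Total award: $184,490 + $55,347 = $239,837

$239,837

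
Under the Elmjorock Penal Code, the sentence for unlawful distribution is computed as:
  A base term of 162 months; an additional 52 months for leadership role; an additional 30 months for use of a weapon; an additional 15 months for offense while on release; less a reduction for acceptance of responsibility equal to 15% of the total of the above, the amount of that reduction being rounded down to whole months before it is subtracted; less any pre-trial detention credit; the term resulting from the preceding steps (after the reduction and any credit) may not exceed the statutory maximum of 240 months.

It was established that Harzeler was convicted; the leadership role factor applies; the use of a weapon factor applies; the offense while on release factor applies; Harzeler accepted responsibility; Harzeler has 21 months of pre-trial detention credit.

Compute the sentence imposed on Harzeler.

Leadership role enhancement: +52 months
Use of a weapon enhancement: +30 months
Offense while on release enhancement: +15 months
Adjusted term: 162 months + 52 months + 30 months + 15 months = 259 months
Acceptance of responsibility reduction: 15% of 259 months = 38 months (rounded down)
After reduction: 259 − 38 = 221 months
Less pre-trial detention credit: 221 months − 21 months = 200 months
Cap at 240 months: 200 months is within the cap, no reduction.

200 months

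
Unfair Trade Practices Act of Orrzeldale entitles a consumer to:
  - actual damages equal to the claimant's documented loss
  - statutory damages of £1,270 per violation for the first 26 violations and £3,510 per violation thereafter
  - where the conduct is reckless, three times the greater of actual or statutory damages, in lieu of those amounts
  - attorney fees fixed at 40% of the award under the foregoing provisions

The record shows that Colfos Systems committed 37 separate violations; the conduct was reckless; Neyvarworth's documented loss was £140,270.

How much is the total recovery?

£589,134

First 26 violations: 26 × £1,270 = £33,020
Remaining violations: (37 − 26) × £3,510 = £38,610
Statutory damages: £33,020 + £38,610 = £71,630
Greater of actual damages (£140,270) or statutory damages (£71,630): £140,270
Trebled: 3 × £140,270 = £420,810
Attorney fees: 40% of £420,810 = £168,324
Total recovery: £420,810 + £168,324 = £589,134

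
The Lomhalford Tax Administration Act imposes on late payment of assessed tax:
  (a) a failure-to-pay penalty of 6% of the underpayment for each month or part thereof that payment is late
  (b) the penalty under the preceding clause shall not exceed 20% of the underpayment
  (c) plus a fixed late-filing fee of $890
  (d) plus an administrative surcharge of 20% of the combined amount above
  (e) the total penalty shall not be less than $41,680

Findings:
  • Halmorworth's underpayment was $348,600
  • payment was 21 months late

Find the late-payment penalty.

$84,732

Accrued rate: 6% × 21 = 126%, capped at 20% → 20%
Failure-to-pay penalty: 20% of $348,600 = $69,720
Penalty before surcharge: $69,720 + $890 = $70,610
Administrative surcharge: 20% of $70,610 = $14,122
Total penalty: $70,610 + $14,122 = $84,732
Minimum $41,680: $84,732 meets the minimum, no increase.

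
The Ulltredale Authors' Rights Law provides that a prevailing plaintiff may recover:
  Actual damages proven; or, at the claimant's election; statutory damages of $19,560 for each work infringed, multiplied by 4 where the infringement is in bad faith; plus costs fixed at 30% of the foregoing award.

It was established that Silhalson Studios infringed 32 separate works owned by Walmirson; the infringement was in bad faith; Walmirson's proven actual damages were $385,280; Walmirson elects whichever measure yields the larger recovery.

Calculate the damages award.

Statutory damages: 32 × $19,560 = $625,920
Multiplied by 4: 4 × $625,920 = $2,503,680
Greater of actual damages ($385,280) or enhanced statutory damages ($2,503,680): $2,503,680
Costs: 30% of $2,503,680 = $751,104
Award plus costs: $2,503,680 + $751,104 = $3,254,784

$3,254,784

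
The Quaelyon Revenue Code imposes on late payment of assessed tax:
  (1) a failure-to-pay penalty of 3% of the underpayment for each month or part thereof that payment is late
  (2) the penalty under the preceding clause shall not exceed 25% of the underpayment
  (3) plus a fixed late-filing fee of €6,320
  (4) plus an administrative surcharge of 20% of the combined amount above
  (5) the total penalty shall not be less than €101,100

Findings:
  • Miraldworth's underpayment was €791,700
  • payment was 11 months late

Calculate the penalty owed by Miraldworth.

Accrued rate: 3% × 11 = 33%, capped at 25% → 25%
Failure-to-pay penalty: 25% of €791,700 = €197,925
Penalty before surcharge: €197,925 + €6,320 = €204,245
Administrative surcharge: 20% of €204,245 = €40,849
Total penalty: €204,245 + €40,849 = €245,094
Minimum €101,100: €245,094 meets the minimum, no increase.

€245,094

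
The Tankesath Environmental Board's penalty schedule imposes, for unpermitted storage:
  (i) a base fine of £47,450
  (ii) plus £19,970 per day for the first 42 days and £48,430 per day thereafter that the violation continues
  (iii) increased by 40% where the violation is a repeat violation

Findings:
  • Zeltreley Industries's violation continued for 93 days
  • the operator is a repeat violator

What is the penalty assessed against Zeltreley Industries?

£4,698,568

First 42 days: 42 × £19,970 = £838,740
Remaining days: (93 − 42) × £48,430 = £2,469,930
Per-day component: £838,740 + £2,469,930 = £3,308,670
Base plus per-day: £47,450 + £3,308,670 = £3,356,120
Enhancement: 40% of £3,356,120 = £1,342,448
Enhanced fine: £3,356,120 + £1,342,448 = £4,698,568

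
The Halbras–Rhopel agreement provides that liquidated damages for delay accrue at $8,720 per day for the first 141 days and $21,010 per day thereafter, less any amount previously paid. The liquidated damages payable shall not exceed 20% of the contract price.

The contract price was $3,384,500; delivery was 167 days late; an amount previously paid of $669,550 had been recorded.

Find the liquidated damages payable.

$676,900

First 141 days: 141 × $8,720 = $1,229,520
Remaining days: (167 − 141) × $21,010 = $546,260
Accrued per-day damages: $1,229,520 + $546,260 = $1,775,780
Less amount previously paid: $1,775,780 − $669,550 = $1,106,230
Cap: 20% of $3,384,500 = $676,900
Cap at $676,900: $1,106,230 exceeds the cap → $676,900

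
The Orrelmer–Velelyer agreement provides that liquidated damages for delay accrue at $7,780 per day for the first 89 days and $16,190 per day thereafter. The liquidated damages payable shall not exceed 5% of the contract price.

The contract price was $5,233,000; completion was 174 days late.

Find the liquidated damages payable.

$261,650

First 89 days: 89 × $7,780 = $692,420
Remaining days: (174 − 89) × $16,190 = $1,376,150
Accrued per-day damages: $692,420 + $1,376,150 = $2,068,570
Cap: 5% of $5,233,000 = $261,650
Cap at $261,650: $2,068,570 exceeds the cap → $261,650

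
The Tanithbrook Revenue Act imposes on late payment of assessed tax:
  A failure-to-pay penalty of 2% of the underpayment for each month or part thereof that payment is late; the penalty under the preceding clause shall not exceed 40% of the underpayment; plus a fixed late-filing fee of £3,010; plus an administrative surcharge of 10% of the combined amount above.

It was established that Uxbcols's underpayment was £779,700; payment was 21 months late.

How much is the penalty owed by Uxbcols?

£346,379

Accrued rate: 2% × 21 = 42%, capped at 40% → 40%
Failure-to-pay penalty: 40% of £779,700 = £311,880
Penalty before surcharge: £311,880 + £3,010 = £314,890
Administrative surcharge: 10% of £314,890 = £31,489
Total penalty: £314,890 + £31,489 = £346,379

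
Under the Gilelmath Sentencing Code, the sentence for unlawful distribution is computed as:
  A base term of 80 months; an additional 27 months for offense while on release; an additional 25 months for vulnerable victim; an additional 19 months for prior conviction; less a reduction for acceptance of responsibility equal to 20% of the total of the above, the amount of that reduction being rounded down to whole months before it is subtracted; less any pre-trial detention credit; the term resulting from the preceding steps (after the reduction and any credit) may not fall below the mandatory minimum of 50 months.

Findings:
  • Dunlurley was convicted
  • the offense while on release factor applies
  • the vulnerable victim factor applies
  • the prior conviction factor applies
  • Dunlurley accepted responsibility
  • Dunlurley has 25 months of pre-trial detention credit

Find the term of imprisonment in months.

96 months

Offense while on release enhancement: +27 months
Vulnerable victim enhancement: +25 months
Prior conviction enhancement: +19 months
Adjusted term: 80 months + 27 months + 25 months + 19 months = 151 months
Acceptance of responsibility reduction: 20% of 151 months = 30 months (rounded down)
After reduction: 151 − 30 = 121 months
Less pre-trial detention credit: 121 months − 25 months = 96 months
Minimum 50 months: 96 months meets the minimum, no increase.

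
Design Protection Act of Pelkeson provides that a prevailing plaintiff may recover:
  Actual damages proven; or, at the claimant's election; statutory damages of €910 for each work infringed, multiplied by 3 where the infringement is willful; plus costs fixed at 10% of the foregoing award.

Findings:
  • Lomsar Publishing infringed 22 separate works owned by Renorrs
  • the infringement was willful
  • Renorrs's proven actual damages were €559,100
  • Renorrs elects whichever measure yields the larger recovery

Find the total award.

Award: €615,010

Statutory damages: 22 × €910 = €20,020
Trebled: 3 × €20,020 = €60,060
Greater of actual damages (€559,100) or enhanced statutory damages (€60,060): €559,100
Costs: 10% of €559,100 = €55,910
Award plus costs: €559,100 + €55,910 = €615,010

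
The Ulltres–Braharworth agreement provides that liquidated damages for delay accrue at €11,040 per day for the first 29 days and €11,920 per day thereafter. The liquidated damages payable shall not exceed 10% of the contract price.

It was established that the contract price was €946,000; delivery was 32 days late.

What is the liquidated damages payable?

€94,600

First 29 days: 29 × €11,040 = €320,160
Remaining days: (32 − 29) × €11,920 = €35,760
Accrued per-day damages: €320,160 + €35,760 = €355,920
Cap: 10% of €946,000 = €94,600
Cap at €94,600: €355,920 exceeds the cap → €94,600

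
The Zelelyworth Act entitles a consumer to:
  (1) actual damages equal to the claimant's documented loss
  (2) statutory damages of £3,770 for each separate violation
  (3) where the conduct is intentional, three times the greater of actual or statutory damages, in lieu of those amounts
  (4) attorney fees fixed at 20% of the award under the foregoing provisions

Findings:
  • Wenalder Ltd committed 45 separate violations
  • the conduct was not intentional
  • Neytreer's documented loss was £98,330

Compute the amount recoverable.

Statutory damages: 45 × £3,770 = £169,650
Conduct not intentional: the in-lieu enhancement does not apply.
Actual plus statutory damages: £98,330 + £169,650 = £267,980
Attorney fees: 20% of £267,980 = £53,596
Total recovery: £267,980 + £53,596 = £321,576

£321,576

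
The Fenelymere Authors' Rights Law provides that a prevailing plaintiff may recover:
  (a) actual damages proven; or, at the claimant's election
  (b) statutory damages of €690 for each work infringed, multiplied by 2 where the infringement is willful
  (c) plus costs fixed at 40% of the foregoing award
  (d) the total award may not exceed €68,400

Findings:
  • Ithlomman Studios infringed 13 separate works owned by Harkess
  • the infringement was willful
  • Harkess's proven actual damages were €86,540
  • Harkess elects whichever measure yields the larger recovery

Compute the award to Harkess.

€68,400

Statutory damages: 13 × €690 = €8,970
Doubled: 2 × €8,970 = €17,940
Greater of actual damages (€86,540) or enhanced statutory damages (€17,940): €86,540
Costs: 40% of €86,540 = €34,616
Award plus costs: €86,540 + €34,616 = €121,156
Cap at €68,400: €121,156 exceeds the cap → €68,400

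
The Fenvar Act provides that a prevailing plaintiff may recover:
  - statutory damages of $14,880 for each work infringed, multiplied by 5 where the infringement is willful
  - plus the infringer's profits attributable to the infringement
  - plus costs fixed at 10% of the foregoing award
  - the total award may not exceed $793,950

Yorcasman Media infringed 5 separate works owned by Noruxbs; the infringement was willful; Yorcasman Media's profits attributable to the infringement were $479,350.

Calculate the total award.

Statutory damages: 5 × $14,880 = $74,400
Multiplied by 5: 5 × $74,400 = $372,000
Combined award: $372,000 + $479,350 = $851,350
Costs: 10% of $851,350 = $85,135
Award plus costs: $851,350 + $85,135 = $936,485
Cap at $793,950: $936,485 exceeds the cap → $793,950

$793,950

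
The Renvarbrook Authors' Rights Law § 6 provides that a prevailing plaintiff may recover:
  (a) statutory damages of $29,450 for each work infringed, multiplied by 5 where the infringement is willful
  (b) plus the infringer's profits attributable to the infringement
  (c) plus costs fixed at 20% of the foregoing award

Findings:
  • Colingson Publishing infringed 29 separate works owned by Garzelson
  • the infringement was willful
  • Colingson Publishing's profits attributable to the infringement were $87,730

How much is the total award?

Statutory damages: 29 × $29,450 = $854,050
Multiplied by 5: 5 × $854,050 = $4,270,250
Combined award: $4,270,250 + $87,730 = $4,357,980
Costs: 20% of $4,357,980 = $871,596
Award plus costs: $4,357,980 + $871,596 = $5,229,576

$5,229,576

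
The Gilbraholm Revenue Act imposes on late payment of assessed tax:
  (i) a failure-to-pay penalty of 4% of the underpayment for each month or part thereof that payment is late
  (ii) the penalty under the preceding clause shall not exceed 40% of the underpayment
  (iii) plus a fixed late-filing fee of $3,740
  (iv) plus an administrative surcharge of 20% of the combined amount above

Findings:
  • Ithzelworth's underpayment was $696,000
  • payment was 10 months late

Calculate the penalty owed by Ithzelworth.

$338,568

Accrued rate: 4% × 10 = 40%, capped at 40% → 40%
Failure-to-pay penalty: 40% of $696,000 = $278,400
Penalty before surcharge: $278,400 + $3,740 = $282,140
Administrative surcharge: 20% of $282,140 = $56,428
Total penalty: $282,140 + $56,428 = $338,568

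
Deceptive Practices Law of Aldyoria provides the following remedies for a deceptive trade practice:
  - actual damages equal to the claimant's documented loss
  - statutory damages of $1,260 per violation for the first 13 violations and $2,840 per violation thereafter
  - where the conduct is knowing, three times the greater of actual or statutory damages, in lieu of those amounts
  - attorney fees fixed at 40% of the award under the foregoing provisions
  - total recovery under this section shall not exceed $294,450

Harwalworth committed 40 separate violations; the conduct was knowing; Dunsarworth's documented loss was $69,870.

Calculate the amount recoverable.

$294,450

First 13 violations: 13 × $1,260 = $16,380
Remaining violations: (40 − 13) × $2,840 = $76,680
Statutory damages: $16,380 + $76,680 = $93,060
Greater of actual damages ($69,870) or statutory damages ($93,060): $93,060
Trebled: 3 × $93,060 = $279,180
Attorney fees: 40% of $279,180 = $111,672
Total before cap: $279,180 + $111,672 = $390,852
Cap at $294,450: $390,852 exceeds the cap → $294,450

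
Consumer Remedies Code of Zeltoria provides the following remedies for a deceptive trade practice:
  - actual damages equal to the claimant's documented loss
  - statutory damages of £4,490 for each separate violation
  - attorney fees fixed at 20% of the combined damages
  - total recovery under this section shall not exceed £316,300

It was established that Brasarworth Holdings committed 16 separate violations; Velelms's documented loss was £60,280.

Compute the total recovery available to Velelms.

£158,544

Statutory damages: 16 × £4,490 = £71,840
Combined damages: £60,280 + £71,840 = £132,120
Attorney fees: 20% of £132,120 = £26,424
Total before cap: £132,120 + £26,424 = £158,544
Cap at £316,300: £158,544 is within the cap, no reduction.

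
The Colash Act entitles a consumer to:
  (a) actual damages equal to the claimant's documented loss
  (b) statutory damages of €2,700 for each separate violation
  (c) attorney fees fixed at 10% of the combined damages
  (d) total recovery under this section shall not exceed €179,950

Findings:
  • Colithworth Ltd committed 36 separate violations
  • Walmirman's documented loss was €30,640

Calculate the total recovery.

€140,624

Statutory damages: 36 × €2,700 = €97,200
Combined damages: €30,640 + €97,200 = €127,840
Attorney fees: 10% of €127,840 = €12,784
Total before cap: €127,840 + €12,784 = €140,624
Cap at €179,950: €140,624 is within the cap, no reduction.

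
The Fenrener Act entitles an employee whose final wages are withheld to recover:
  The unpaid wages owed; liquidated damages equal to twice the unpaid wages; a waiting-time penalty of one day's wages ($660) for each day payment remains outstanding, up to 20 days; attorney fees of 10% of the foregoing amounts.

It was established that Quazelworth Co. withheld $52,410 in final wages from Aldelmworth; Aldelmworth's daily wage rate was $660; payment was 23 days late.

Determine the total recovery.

$187,473

Doubled: 2 × $52,410 = $104,820
Penalty days: min(23, 20) = 20
Waiting-time penalty: 20 × $660 = $13,200
Subtotal: $52,410 + $104,820 + $13,200 = $170,430
Attorney fees: 10% of $170,430 = $17,043
Total award: $170,430 + $17,043 = $187,473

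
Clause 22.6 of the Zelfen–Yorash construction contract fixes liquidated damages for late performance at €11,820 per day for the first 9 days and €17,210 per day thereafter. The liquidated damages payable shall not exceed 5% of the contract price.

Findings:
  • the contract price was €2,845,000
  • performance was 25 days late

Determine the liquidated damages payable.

Liquidated damages: €142,250

First 9 days: 9 × €11,820 = €106,380
Remaining days: (25 − 9) × €17,210 = €275,360
Accrued per-day damages: €106,380 + €275,360 = €381,740
Cap: 5% of €2,845,000 = €142,250
Cap at €142,250: €381,740 exceeds the cap → €142,250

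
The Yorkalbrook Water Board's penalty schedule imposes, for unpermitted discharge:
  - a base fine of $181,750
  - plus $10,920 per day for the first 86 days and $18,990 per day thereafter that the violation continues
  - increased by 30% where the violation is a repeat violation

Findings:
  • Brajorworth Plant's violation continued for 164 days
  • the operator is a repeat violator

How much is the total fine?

First 86 days: 86 × $10,920 = $939,120
Remaining days: (164 − 86) × $18,990 = $1,481,220
Per-day component: $939,120 + $1,481,220 = $2,420,340
Base plus per-day: $181,750 + $2,420,340 = $2,602,090
Enhancement: 30% of $2,602,090 = $780,627
Enhanced fine: $2,602,090 + $780,627 = $3,382,717

$3,382,717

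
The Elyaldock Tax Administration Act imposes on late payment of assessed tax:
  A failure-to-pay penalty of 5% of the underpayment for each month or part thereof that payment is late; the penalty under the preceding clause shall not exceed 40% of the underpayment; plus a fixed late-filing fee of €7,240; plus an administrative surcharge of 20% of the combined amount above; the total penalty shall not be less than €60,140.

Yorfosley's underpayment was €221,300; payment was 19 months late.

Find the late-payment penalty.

€114,912

Accrued rate: 5% × 19 = 95%, capped at 40% → 40%
Failure-to-pay penalty: 40% of €221,300 = €88,520
Penalty before surcharge: €88,520 + €7,240 = €95,760
Administrative surcharge: 20% of €95,760 = €19,152
Total penalty: €95,760 + €19,152 = €114,912
Minimum €60,140: €114,912 meets the minimum, no increase.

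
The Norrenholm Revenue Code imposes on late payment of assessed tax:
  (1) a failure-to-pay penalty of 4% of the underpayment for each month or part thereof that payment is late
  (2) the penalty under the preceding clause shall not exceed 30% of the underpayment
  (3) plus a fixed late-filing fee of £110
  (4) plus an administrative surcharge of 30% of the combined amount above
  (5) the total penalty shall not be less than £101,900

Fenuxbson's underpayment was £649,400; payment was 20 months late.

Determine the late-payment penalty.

Penalty: £253,409

Accrued rate: 4% × 20 = 80%, capped at 30% → 30%
Failure-to-pay penalty: 30% of £649,400 = £194,820
Penalty before surcharge: £194,820 + £110 = £194,930
Administrative surcharge: 30% of £194,930 = £58,479
Total penalty: £194,930 + £58,479 = £253,409
Minimum £101,900: £253,409 meets the minimum, no increase.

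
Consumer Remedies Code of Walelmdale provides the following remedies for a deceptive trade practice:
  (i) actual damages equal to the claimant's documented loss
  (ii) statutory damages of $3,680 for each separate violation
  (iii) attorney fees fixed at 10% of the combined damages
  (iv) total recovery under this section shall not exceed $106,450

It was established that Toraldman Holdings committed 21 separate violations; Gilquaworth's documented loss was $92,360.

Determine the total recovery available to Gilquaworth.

$106,450

Statutory damages: 21 × $3,680 = $77,280
Combined damages: $92,360 + $77,280 = $169,640
Attorney fees: 10% of $169,640 = $16,964
Total before cap: $169,640 + $16,964 = $186,604
Cap at $106,450: $186,604 exceeds the cap → $106,450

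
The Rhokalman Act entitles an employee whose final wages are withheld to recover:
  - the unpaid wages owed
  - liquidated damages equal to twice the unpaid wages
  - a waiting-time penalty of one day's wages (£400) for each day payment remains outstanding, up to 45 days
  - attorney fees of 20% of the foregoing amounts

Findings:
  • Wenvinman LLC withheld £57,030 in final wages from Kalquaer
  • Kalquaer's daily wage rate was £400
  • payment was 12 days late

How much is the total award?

Doubled: 2 × £57,030 = £114,060
Penalty days: min(12, 45) = 12
Waiting-time penalty: 12 × £400 = £4,800
Subtotal: £57,030 + £114,060 + £4,800 = £175,890
Attorney fees: 20% of £175,890 = £35,178
Total award: £175,890 + £35,178 = £211,068

Total award: £211,068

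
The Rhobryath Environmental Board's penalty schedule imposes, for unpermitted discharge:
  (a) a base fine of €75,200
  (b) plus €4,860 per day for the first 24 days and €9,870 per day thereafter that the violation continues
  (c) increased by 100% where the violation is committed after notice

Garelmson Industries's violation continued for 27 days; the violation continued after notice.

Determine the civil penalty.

€442,900

First 24 days: 24 × €4,860 = €116,640
Remaining days: (27 − 24) × €9,870 = €29,610
Per-day component: €116,640 + €29,610 = €146,250
Base plus per-day: €75,200 + €146,250 = €221,450
Enhancement: 100% of €221,450 = €221,450
Enhanced fine: €221,450 + €221,450 = €442,900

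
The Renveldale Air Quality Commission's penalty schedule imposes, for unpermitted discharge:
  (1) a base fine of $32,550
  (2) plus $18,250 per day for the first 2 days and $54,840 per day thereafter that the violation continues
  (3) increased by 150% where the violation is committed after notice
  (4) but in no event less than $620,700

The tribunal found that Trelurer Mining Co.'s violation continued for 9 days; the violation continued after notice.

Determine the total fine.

First 2 days: 2 × $18,250 = $36,500
Remaining days: (9 − 2) × $54,840 = $383,880
Per-day component: $36,500 + $383,880 = $420,380
Base plus per-day: $32,550 + $420,380 = $452,930
Enhancement: 150% of $452,930 = $679,395
Enhanced fine: $452,930 + $679,395 = $1,132,325
Minimum $620,700: $1,132,325 meets the minimum, no increase.

$1,132,325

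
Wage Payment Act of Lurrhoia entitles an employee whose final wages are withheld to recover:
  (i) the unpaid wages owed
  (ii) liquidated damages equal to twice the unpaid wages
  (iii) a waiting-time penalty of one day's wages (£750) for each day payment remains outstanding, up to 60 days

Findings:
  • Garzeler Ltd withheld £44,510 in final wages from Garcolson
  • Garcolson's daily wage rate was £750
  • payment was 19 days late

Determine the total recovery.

Doubled: 2 × £44,510 = £89,020
Penalty days: min(19, 60) = 19
Waiting-time penalty: 19 × £750 = £14,250
Total award: £44,510 + £89,020 + £14,250 = £147,780

£147,780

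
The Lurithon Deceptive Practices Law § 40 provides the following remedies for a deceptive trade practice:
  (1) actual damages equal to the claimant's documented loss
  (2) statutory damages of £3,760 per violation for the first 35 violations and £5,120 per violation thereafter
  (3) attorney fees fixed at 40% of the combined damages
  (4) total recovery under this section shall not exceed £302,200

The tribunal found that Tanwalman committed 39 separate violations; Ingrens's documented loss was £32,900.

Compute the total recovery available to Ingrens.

£258,972

First 35 violations: 35 × £3,760 = £131,600
Remaining violations: (39 − 35) × £5,120 = £20,480
Statutory damages: £131,600 + £20,480 = £152,080
Combined damages: £32,900 + £152,080 = £184,980
Attorney fees: 40% of £184,980 = £73,992
Total before cap: £184,980 + £73,992 = £258,972
Cap at £302,200: £258,972 is within the cap, no reduction.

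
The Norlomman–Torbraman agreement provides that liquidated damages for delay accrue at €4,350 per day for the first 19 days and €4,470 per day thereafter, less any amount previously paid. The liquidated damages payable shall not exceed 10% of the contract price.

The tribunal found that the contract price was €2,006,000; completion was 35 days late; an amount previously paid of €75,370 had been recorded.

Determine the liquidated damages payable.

Liquidated damages: €78,800

First 19 days: 19 × €4,350 = €82,650
Remaining days: (35 − 19) × €4,470 = €71,520
Accrued per-day damages: €82,650 + €71,520 = €154,170
Less amount previously paid: €154,170 − €75,370 = €78,800
Cap: 10% of €2,006,000 = €200,600
Cap at €200,600: €78,800 is within the cap, no reduction.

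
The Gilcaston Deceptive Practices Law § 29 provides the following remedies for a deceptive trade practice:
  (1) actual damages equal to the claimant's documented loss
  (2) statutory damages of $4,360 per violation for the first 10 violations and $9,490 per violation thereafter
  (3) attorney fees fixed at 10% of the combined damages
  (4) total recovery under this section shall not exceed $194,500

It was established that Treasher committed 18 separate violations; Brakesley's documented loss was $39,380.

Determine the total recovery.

First 10 violations: 10 × $4,360 = $43,600
Remaining violations: (18 − 10) × $9,490 = $75,920
Statutory damages: $43,600 + $75,920 = $119,520
Combined damages: $39,380 + $119,520 = $158,900
Attorney fees: 10% of $158,900 = $15,890
Total before cap: $158,900 + $15,890 = $174,790
Cap at $194,500: $174,790 is within the cap, no reduction.

$174,790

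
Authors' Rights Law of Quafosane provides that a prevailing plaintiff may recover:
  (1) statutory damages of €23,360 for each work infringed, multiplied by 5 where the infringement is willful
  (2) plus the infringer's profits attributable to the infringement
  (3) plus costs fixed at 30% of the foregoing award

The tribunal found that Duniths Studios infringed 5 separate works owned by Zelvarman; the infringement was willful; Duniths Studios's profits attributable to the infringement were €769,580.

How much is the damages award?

Statutory damages: 5 × €23,360 = €116,800
Multiplied by 5: 5 × €116,800 = €584,000
Combined award: €584,000 + €769,580 = €1,353,580
Costs: 30% of €1,353,580 = €406,074
Award plus costs: €1,353,580 + €406,074 = €1,759,654

€1,759,654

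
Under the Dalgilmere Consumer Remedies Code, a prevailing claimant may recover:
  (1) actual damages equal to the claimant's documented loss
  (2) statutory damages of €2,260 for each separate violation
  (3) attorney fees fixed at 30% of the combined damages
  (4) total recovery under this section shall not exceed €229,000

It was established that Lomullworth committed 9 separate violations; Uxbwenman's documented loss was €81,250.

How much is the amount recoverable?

€132,067

Statutory damages: 9 × €2,260 = €20,340
Combined damages: €81,250 + €20,340 = €101,590
Attorney fees: 30% of €101,590 = €30,477
Total before cap: €101,590 + €30,477 = €132,067
Cap at €229,000: €132,067 is within the cap, no reduction.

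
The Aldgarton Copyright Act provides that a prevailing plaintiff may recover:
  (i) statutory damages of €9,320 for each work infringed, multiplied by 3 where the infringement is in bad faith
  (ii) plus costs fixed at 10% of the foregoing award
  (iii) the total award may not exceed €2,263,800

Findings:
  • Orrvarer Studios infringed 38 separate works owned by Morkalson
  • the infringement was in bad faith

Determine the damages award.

Statutory damages: 38 × €9,320 = €354,160
Trebled: 3 × €354,160 = €1,062,480
Costs: 10% of €1,062,480 = €106,248
Award plus costs: €1,062,480 + €106,248 = €1,168,728
Cap at €2,263,800: €1,168,728 is within the cap, no reduction.

Award: €1,168,728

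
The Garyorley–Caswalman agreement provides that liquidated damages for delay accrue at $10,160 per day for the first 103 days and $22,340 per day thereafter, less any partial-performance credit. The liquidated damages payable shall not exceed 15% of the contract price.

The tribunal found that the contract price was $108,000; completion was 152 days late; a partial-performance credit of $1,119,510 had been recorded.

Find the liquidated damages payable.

$16,200

First 103 days: 103 × $10,160 = $1,046,480
Remaining days: (152 − 103) × $22,340 = $1,094,660
Accrued per-day damages: $1,046,480 + $1,094,660 = $2,141,140
Less partial-performance credit: $2,141,140 − $1,119,510 = $1,021,630
Cap: 15% of $108,000 = $16,200
Cap at $16,200: $1,021,630 exceeds the cap → $16,200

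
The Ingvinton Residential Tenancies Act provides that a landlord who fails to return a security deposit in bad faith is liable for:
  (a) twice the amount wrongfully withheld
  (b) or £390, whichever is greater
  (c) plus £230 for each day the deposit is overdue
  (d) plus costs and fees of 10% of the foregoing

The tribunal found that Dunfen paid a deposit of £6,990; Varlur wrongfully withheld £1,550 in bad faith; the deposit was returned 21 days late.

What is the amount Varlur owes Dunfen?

Doubled: 2 × £1,550 = £3,100
Minimum £390: £3,100 meets the minimum, no increase.
Late-return penalty: 21 × £230 = £4,830
Damages plus late penalty: £3,100 + £4,830 = £7,930
Costs and fees: 10% of £7,930 = £793
Total recovery: £7,930 + £793 = £8,723

£8,723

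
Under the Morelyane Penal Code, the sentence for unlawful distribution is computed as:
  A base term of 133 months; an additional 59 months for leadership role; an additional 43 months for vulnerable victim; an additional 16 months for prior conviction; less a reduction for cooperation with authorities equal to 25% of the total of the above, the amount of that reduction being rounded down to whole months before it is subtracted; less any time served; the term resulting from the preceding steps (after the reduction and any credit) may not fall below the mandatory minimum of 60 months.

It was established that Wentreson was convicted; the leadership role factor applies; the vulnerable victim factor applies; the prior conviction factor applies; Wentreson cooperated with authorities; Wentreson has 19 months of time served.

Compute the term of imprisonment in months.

Leadership role enhancement: +59 months
Vulnerable victim enhancement: +43 months
Prior conviction enhancement: +16 months
Adjusted term: 133 months + 59 months + 43 months + 16 months = 251 months
Cooperation with authorities reduction: 25% of 251 months = 62 months (rounded down)
After reduction: 251 − 62 = 189 months
Less time served: 189 months − 19 months = 170 months
Minimum 60 months: 170 months meets the minimum, no increase.

170 months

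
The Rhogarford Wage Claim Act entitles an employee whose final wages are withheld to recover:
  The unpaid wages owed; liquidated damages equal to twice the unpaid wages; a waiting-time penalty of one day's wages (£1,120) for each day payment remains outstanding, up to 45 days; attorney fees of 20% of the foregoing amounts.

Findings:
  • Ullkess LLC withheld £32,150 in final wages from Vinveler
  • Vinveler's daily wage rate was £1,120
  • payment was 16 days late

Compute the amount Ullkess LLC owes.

Doubled: 2 × £32,150 = £64,300
Penalty days: min(16, 45) = 16
Waiting-time penalty: 16 × £1,120 = £17,920
Subtotal: £32,150 + £64,300 + £17,920 = £114,370
Attorney fees: 20% of £114,370 = £22,874
Total award: £114,370 + £22,874 = £137,244

Total award: £137,244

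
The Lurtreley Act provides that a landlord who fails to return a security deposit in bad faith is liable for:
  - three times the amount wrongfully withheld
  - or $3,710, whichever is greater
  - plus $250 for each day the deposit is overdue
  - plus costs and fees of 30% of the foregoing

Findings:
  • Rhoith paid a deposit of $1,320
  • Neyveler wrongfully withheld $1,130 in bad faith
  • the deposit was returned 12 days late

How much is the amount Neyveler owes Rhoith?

Recovery: $8,723

Trebled: 3 × $1,130 = $3,390
Minimum $3,710: $3,390 is below the minimum → $3,710
Late-return penalty: 12 × $250 = $3,000
Damages plus late penalty: $3,710 + $3,000 = $6,710
Costs and fees: 30% of $6,710 = $2,013
Total recovery: $6,710 + $2,013 = $8,723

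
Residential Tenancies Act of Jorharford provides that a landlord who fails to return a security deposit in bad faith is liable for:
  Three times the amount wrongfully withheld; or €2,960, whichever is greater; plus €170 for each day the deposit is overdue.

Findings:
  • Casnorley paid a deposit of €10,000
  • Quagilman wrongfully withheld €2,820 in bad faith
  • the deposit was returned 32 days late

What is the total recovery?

Trebled: 3 × €2,820 = €8,460
Minimum €2,960: €8,460 meets the minimum, no increase.
Late-return penalty: 32 × €170 = €5,440
Damages plus late penalty: €8,460 + €5,440 = €13,900

Recovery: €13,900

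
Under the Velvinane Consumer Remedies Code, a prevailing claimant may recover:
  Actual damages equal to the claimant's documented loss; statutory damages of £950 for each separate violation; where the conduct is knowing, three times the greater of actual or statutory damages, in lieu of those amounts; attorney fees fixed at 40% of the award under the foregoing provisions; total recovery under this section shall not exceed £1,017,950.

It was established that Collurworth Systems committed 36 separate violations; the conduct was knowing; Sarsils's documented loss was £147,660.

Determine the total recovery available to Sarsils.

Statutory damages: 36 × £950 = £34,200
Greater of actual damages (£147,660) or statutory damages (£34,200): £147,660
Trebled: 3 × £147,660 = £442,980
Attorney fees: 40% of £442,980 = £177,192
Total before cap: £442,980 + £177,192 = £620,172
Cap at £1,017,950: £620,172 is within the cap, no reduction.

£620,172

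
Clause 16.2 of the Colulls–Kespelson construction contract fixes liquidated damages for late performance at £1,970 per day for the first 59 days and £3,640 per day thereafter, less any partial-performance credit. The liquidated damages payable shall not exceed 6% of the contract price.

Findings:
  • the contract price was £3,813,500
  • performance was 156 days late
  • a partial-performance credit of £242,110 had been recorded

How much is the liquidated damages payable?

£227,200

First 59 days: 59 × £1,970 = £116,230
Remaining days: (156 − 59) × £3,640 = £353,080
Accrued per-day damages: £116,230 + £353,080 = £469,310
Less partial-performance credit: £469,310 − £242,110 = £227,200
Cap: 6% of £3,813,500 = £228,810
Cap at £228,810: £227,200 is within the cap, no reduction.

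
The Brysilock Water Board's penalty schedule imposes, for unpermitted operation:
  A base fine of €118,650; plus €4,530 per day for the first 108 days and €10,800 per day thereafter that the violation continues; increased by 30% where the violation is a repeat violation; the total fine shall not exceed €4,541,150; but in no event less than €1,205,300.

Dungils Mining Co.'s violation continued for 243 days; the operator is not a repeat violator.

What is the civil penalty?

First 108 days: 108 × €4,530 = €489,240
Remaining days: (243 − 108) × €10,800 = €1,458,000
Per-day component: €489,240 + €1,458,000 = €1,947,240
Base plus per-day: €118,650 + €1,947,240 = €2,065,890
The operator is not a repeat violator: no 30% increase.
Cap at €4,541,150: €2,065,890 is within the cap, no reduction.
Minimum €1,205,300: €2,065,890 meets the minimum, no increase.

€2,065,890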